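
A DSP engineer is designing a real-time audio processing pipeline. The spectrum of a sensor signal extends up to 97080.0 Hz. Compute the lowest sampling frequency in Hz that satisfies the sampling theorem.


The Nyquist rate is twice the maximum frequency component.
fs_min = 2 * fmax
      = 2 * 97080.0
      = 194160.0 Hz

194160.0


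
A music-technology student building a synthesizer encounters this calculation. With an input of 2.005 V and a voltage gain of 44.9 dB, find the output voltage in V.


Output voltage from dB gain:
V_out = V_in * 10^(gain_dB / 20)
      = 2.005 * 10^(44.9 / 20)
      = 2.005 * 175.792361
      = 352.4637 V

352.4637 V


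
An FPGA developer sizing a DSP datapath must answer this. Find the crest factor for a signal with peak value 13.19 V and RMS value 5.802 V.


Crest factor is the ratio of peak to RMS:
CF = V_peak / V_rms
   = 13.19 / 5.802
   = 2.2734

2.2734


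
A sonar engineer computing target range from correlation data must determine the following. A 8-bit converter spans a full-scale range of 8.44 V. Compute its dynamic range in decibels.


Dynamic range from full-scale to LSB:
V_min = V_max / 2^bits = 8.44 / 2^8
DR = 20 * log10(V_max / V_min)
   = 20 * log10(2^8)
   = 20 * 8 * log10(2)
   = 48.16 dB

48.16 dB


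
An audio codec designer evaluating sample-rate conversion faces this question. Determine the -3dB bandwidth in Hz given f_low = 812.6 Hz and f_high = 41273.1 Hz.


Bandwidth is the difference of -3dB frequencies:
BW = f_high - f_low
   = 41273.1 - 812.6
   = 40460.5 Hz

40460.5 Hz


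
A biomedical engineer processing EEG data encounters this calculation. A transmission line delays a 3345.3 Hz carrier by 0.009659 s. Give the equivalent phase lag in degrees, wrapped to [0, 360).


Phase shift from frequency and time delay:
phi = 360 * f * t_delay
    = 360 * 3345.3 * 0.009659
    = 11632.41 degrees
    mod 360 = 112.41 degrees

112.41 degrees


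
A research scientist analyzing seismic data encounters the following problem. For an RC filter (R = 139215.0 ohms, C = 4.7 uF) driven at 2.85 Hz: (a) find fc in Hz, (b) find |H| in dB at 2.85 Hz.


Step 1 — cutoff frequency:
fc = 1 / (2*pi*R*C)
C = 4.7 uF = 4.7e-06 F
fc = 1 / (2*pi*139215.0*4.7e-06)
   = 0.243241 Hz

Step 2 — magnitude at f = 2.85 Hz:
|H(f)| = 1 / sqrt(1 + (f/fc)^2)
f/fc = 2.85 / 0.243241 = 11.716775
|H| = 1 / sqrt(1 + 137.282816) = 0.0850386
|H|_dB = 20*log10(0.0850386) = -21.41 dB

fc = 0.243241 Hz; |H(2.85 Hz)| = -21.41 dB


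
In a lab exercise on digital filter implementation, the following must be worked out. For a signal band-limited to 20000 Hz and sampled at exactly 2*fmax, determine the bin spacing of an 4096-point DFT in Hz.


Step 1 — Nyquist sampling rate:
fs = 2 * fmax = 2 * 20000 = 40000 Hz

Step 2 — DFT bin spacing:
df = fs / N = 40000 / 4096 = 9.7656 Hz

9.7656 Hz


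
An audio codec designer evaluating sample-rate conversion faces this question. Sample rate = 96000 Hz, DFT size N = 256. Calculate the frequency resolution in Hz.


DFT frequency resolution:
df = fs / N
   = 96000 / 256
   = 375.0 Hz

375.0 Hz


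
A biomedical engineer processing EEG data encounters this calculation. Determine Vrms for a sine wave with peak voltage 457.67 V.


RMS voltage for a sinusoidal waveform:
V_rms = V_peak / sqrt(2)
      = 457.67 / 1.414214
      = 323.622 V

323.622 V


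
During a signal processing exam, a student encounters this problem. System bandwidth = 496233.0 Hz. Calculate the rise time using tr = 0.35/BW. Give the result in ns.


Rise time from bandwidth relationship:
tr = 0.35 / BW
   = 0.35 / 496233.0
   = 7.053138344e-07 s
   = 705.3138 ns

705.3138 ns


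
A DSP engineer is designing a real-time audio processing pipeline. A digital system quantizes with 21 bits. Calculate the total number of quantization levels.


Number of quantization levels = 2^N
= 2^21
= 2097152

2097152


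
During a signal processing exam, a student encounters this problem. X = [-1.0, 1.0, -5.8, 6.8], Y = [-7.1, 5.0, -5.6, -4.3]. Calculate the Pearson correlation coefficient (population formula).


Pearson correlation coefficient (population):
r = cov(X,Y) / (std(X) * std(Y))
Mean X = 0.25, Mean Y = -3.0
Cov(X,Y) = 4.585
Std(X) = 4.517466, Std(Y) = 4.723876
r = 0.2149

0.2149


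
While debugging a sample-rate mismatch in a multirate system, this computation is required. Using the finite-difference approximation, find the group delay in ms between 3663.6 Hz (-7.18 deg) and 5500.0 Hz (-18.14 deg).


Group delay from phase difference:
tau = -d(phi)/d(omega)
d(phi) = -10.96 deg = -0.191288 rad
d(omega) = 2*pi*(5500.0 - 3663.6) = 11538.4415 rad/s
tau = -(-0.191288) / 11538.4415
    = 0.0166 ms

0.0166 ms


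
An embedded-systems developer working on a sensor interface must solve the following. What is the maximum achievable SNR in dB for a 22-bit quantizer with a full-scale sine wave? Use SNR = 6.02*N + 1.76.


Theoretical SNR for a full-scale sinusoid:
SNR = 6.02 * N + 1.76
    = 6.02 * 22 + 1.76
    = 132.44 + 1.76
    = 134.2 dB

134.2 dB


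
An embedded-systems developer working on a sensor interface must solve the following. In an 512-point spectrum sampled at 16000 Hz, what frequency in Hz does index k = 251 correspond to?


Frequency of DFT bin k:
f_k = k * fs / N
    = 251 * 16000 / 512
    = 4016000 / 512
    = 7843.75 Hz

7843.75 Hz


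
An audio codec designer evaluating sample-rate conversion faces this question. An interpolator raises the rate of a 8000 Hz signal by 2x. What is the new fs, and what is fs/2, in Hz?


Step 1 — output sample rate after interpolation by L:
fs_out = L * fs_in = 2 * 8000 = 16000 Hz

Step 2 — Nyquist frequency of the output stream:
f_Nyq = fs_out / 2 = 16000 / 2 = 8000.0 Hz

fs_out = 16000 Hz; f_Nyquist = 8000.0 Hz


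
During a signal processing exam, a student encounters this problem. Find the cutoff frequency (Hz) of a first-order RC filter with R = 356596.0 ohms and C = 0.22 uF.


Cutoff frequency of a first-order RC filter:
fc = 1 / (2 * pi * R * C)
C = 0.22 uF = 2.2e-07 F
fc = 1 / (2 * pi * 356596.0 * 2.2e-07)
   = 1 / 0.49292292451578
   = 2.028715 Hz

2.028715 Hz


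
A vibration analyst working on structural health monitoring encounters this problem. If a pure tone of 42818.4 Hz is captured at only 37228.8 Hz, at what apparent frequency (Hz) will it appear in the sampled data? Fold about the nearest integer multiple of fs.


Compute the nearest integer multiple of fs to the signal:
n = round(42818.4 / 37228.8) = 1
f_alias = |42818.4 - 1 * 37228.8|
        = |42818.4 - 37228.8|
        = 5589.6 Hz

5589.6


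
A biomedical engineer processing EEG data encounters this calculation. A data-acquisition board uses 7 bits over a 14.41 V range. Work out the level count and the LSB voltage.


Step 1 — number of quantization levels:
L = 2^N = 2^7 = 128

Step 2 — LSB step size:
delta = Vfs / L
      = 14.41 / 128
      = 0.11257813 V

Levels = 128; step size = 0.11257813 V


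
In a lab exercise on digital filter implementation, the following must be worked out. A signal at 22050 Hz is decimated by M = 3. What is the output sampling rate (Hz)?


Decimation reduces the sample rate:
fs_out = fs_in / M
       = 22050 / 3
       = 7350.0 Hz

7350.0 Hz


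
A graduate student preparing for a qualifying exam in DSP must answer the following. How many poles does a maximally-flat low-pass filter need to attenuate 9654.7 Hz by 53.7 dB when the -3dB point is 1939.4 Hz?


Butterworth filter order formula:
n = log10(10^(A/10) - 1) / (2 * log10(f_stop/f_pass))
10^(53.7/10) - 1 = 234421.8815
f_stop/f_pass = 9654.7 / 1939.4 = 4.9782
n = 3.8518 -> ceil = 4

4


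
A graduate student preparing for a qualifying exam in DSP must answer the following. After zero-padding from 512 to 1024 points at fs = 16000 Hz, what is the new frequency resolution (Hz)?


Frequency resolution after zero-padding:
N_padded = 512 * 2 = 1024
df = fs / N_padded
   = 16000 / 1024
   = 15.625 Hz

15.625 Hz


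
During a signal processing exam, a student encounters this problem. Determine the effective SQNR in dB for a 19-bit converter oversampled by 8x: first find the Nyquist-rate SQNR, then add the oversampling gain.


Step 1 — baseline SQNR at Nyquist:
SQNR_base = 6.02*N + 1.76
          = 6.02*19 + 1.76
          = 116.14 dB

Step 2 — oversampling processing gain:
G = 10*log10(OSR) = 10*log10(8) = 9.03 dB

Step 3 — total:
SQNR_total = 116.14 + 9.03 = 125.17 dB

Base SQNR = 116.14 dB; oversampled SQNR = 125.17 dB


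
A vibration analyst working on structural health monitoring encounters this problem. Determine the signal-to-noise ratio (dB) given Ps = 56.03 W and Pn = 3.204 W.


SNR in decibels:
SNR = 10 * log10(Ps / Pn)
    = 10 * log10(56.03 / 3.204)
    = 10 * log10(17.4875)
    = 10 * 1.2427
    = 12.43 dB

12.43 dB


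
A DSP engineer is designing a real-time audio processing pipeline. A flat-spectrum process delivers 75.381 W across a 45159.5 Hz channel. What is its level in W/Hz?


Power spectral density:
PSD = P / BW
    = 75.381 / 45159.5
    = 0.00166922 W/Hz

0.00166922 W/Hz


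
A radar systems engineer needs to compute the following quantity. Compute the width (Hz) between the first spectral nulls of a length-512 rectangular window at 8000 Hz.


Main lobe width for a rectangular window:
Width = 2 * fs / N
      = 2 * 8000 / 512
      = 16000 / 512
      = 31.25 Hz

31.25 Hz


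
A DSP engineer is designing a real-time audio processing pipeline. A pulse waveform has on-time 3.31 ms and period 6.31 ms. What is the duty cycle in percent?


Duty cycle as a percentage:
DC = (t_on / T) * 100
   = (3.31 / 6.31) * 100
   = 0.524564 * 100
   = 52.46 %

52.46 %


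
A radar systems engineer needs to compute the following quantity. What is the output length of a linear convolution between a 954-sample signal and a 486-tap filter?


Linear convolution output length:
L = N + M - 1
  = 954 + 486 - 1
  = 1439 samples

1439


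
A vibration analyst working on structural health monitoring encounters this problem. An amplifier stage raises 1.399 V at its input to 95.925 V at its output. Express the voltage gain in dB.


Voltage gain in dB:
G = 20 * log10(Vout / Vin)
  = 20 * log10(95.925 / 1.399)
  = 20 * log10(68.566833)
  = 20 * 1.836114
  = 36.72 dB

36.72 dB


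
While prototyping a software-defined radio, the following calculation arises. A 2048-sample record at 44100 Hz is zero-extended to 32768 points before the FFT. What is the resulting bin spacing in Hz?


Frequency resolution after zero-padding:
N_padded = 2048 * 16 = 32768
df = fs / N_padded
   = 44100 / 32768
   = 1.3458 Hz

1.3458 Hz


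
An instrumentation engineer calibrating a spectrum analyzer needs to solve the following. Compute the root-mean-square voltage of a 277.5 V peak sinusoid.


RMS voltage for a sinusoidal waveform:
V_rms = V_peak / sqrt(2)
      = 277.5 / 1.414214
      = 196.222 V

196.222 V


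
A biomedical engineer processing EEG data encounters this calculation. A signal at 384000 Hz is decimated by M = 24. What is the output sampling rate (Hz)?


Decimation reduces the sample rate:
fs_out = fs_in / M
       = 384000 / 24
       = 16000.0 Hz

16000.0 Hz


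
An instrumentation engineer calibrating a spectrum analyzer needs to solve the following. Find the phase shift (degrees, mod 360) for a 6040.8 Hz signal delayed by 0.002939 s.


Phase shift from frequency and time delay:
phi = 360 * f * t_delay
    = 360 * 6040.8 * 0.002939
    = 6391.41 degrees
    mod 360 = 271.41 degrees

271.41 degrees


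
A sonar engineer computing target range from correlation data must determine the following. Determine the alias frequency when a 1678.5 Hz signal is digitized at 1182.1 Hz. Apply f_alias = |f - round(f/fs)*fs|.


Compute the nearest integer multiple of fs to the signal:
n = round(1678.5 / 1182.1) = 1
f_alias = |1678.5 - 1 * 1182.1|
        = |1678.5 - 1182.1|
        = 496.4 Hz

496.4


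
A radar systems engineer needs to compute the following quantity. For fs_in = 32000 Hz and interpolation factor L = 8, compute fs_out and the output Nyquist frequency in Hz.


Step 1 — output sample rate after interpolation by L:
fs_out = L * fs_in = 8 * 32000 = 256000 Hz

Step 2 — Nyquist frequency of the output stream:
f_Nyq = fs_out / 2 = 256000 / 2 = 128000.0 Hz

fs_out = 256000 Hz; f_Nyquist = 128000.0 Hz


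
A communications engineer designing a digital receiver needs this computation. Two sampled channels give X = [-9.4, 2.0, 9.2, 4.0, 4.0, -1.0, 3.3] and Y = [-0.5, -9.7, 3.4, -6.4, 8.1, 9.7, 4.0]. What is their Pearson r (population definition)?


Pearson correlation coefficient (population):
r = cov(X,Y) / (std(X) * std(Y))
Mean X = 1.7286, Mean Y = 1.2286
Cov(X,Y) = 1.716327
Std(X) = 5.344881, Std(Y) = 6.676123
r = 0.0481

0.0481


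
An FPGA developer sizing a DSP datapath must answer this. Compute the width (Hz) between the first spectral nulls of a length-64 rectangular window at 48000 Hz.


Main lobe width for a rectangular window:
Width = 2 * fs / N
      = 2 * 48000 / 64
      = 96000 / 64
      = 1500.0 Hz

1500.0 Hz


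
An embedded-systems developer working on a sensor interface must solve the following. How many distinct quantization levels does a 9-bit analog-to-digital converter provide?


Number of quantization levels = 2^N
= 2^9
= 512

512


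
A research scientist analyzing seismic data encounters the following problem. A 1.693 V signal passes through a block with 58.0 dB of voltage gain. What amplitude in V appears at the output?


Output voltage from dB gain:
V_out = V_in * 10^(gain_dB / 20)
      = 1.693 * 10^(58.0 / 20)
      = 1.693 * 794.328235
      = 1344.7977 V

1344.7977 V


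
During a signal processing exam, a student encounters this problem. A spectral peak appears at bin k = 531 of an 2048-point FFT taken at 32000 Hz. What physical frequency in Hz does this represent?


Frequency of DFT bin k:
f_k = k * fs / N
    = 531 * 32000 / 2048
    = 16992000 / 2048
    = 8296.875 Hz

8296.875 Hz


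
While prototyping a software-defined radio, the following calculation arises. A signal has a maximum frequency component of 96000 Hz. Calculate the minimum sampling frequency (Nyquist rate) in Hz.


The Nyquist rate is twice the maximum frequency component.
fs_min = 2 * fmax
      = 2 * 96000
      = 192000 Hz

192000


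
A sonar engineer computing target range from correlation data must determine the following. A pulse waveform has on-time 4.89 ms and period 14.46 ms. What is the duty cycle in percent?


Duty cycle as a percentage:
DC = (t_on / T) * 100
   = (4.89 / 14.46) * 100
   = 0.338174 * 100
   = 33.82 %

33.82 %


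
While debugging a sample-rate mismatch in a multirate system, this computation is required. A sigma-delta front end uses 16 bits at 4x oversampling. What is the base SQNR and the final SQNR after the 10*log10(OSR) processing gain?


Step 1 — baseline SQNR at Nyquist:
SQNR_base = 6.02*N + 1.76
          = 6.02*16 + 1.76
          = 98.08 dB

Step 2 — oversampling processing gain:
G = 10*log10(OSR) = 10*log10(4) = 6.02 dB

Step 3 — total:
SQNR_total = 98.08 + 6.02 = 104.1 dB

Base SQNR = 98.08 dB; oversampled SQNR = 104.1 dB


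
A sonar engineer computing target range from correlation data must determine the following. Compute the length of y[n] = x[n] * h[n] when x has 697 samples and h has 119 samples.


Linear convolution output length:
L = N + M - 1
  = 697 + 119 - 1
  = 815 samples

815


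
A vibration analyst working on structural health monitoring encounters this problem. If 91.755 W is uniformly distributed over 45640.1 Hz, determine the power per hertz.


Power spectral density:
PSD = P / BW
    = 91.755 / 45640.1
    = 0.0020104 W/Hz

0.0020104 W/Hz


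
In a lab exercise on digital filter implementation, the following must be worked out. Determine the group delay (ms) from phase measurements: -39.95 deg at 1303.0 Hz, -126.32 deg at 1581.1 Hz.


Group delay from phase difference:
tau = -d(phi)/d(omega)
d(phi) = -86.37 deg = -1.507441 rad
d(omega) = 2*pi*(1581.1 - 1303.0) = 1747.3538 rad/s
tau = -(-1.507441) / 1747.3538
    = 0.8627 ms

0.8627 ms


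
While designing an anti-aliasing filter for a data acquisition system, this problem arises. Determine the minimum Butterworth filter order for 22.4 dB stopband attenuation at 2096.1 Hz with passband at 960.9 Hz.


Butterworth filter order formula:
n = log10(10^(A/10) - 1) / (2 * log10(f_stop/f_pass))
10^(22.4/10) - 1 = 172.7801
f_stop/f_pass = 2096.1 / 960.9 = 2.1814
n = 3.3027 -> ceil = 4

4


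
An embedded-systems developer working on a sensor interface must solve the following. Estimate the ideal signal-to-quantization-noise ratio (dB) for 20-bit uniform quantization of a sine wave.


Theoretical SNR for a full-scale sinusoid:
SNR = 6.02 * N + 1.76
    = 6.02 * 20 + 1.76
    = 120.4 + 1.76
    = 122.16 dB

122.16 dB


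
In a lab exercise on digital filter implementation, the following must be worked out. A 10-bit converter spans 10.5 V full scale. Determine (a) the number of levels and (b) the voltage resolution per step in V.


Step 1 — number of quantization levels:
L = 2^N = 2^10 = 1024

Step 2 — LSB step size:
delta = Vfs / L
      = 10.5 / 1024
      = 0.01025391 V

Levels = 1024; step size = 0.01025391 V


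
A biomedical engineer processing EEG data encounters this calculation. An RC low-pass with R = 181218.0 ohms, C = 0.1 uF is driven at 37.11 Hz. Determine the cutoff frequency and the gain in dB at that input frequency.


Step 1 — cutoff frequency:
fc = 1 / (2*pi*R*C)
C = 0.1 uF = 1e-07 F
fc = 1 / (2*pi*181218.0*1e-07)
   = 8.78251 Hz

Step 2 — magnitude at f = 37.11 Hz:
|H(f)| = 1 / sqrt(1 + (f/fc)^2)
f/fc = 37.11 / 8.78251 = 4.225444
|H| = 1 / sqrt(1 + 17.854377) = 0.2303
|H|_dB = 20*log10(0.2303) = -12.75 dB

fc = 8.78251 Hz; |H(37.11 Hz)| = -12.75 dB


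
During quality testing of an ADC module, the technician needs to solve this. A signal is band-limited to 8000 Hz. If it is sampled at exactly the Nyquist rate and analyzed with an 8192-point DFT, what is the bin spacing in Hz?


Step 1 — Nyquist sampling rate:
fs = 2 * fmax = 2 * 8000 = 16000 Hz

Step 2 — DFT bin spacing:
df = fs / N = 16000 / 8192 = 1.9531 Hz

1.9531 Hz


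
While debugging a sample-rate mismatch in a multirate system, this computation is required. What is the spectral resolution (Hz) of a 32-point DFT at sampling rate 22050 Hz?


DFT frequency resolution:
df = fs / N
   = 22050 / 32
   = 689.0625 Hz

689.0625 Hz


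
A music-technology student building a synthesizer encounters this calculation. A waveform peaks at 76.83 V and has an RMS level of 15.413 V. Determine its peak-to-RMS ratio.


Crest factor is the ratio of peak to RMS:
CF = V_peak / V_rms
   = 76.83 / 15.413
   = 4.9848

4.9848


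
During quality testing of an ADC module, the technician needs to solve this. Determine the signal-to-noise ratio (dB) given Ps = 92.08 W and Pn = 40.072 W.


SNR in decibels:
SNR = 10 * log10(Ps / Pn)
    = 10 * log10(92.08 / 40.072)
    = 10 * log10(2.2979)
    = 10 * 0.3613
    = 3.61 dB

3.61 dB


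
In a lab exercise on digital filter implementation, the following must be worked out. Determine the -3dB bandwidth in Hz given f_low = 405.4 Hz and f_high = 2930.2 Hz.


Bandwidth is the difference of -3dB frequencies:
BW = f_high - f_low
   = 2930.2 - 405.4
   = 2524.8 Hz

2524.8 Hz


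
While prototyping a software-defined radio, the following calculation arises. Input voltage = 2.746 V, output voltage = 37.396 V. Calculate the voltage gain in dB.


Voltage gain in dB:
G = 20 * log10(Vout / Vin)
  = 20 * log10(37.396 / 2.746)
  = 20 * log10(13.618354)
  = 20 * 1.134125
  = 22.68 dB

22.68 dB


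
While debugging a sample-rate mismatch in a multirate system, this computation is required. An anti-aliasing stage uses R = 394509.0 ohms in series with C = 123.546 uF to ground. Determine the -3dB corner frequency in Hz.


Cutoff frequency of a first-order RC filter:
fc = 1 / (2 * pi * R * C)
C = 123.546 uF = 0.000123546 F
fc = 1 / (2 * pi * 394509.0 * 0.000123546)
   = 1 / 306.24250788025
   = 0.003265 Hz

0.003265 Hz


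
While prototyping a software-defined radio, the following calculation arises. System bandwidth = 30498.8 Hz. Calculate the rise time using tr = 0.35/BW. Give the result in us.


Rise time from bandwidth relationship:
tr = 0.35 / BW
   = 0.35 / 30498.8
   = 1.147586135e-05 s
   = 11.4759 us

11.4759 us


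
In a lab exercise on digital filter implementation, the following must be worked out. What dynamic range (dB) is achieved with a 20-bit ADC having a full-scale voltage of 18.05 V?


Dynamic range from full-scale to LSB:
V_min = V_max / 2^bits = 18.05 / 2^20
DR = 20 * log10(V_max / V_min)
   = 20 * log10(2^20)
   = 20 * 20 * log10(2)
   = 120.41 dB

120.41 dB


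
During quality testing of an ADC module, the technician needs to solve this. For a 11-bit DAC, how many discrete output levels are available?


Number of quantization levels = 2^N
= 2^11
= 2048

2048


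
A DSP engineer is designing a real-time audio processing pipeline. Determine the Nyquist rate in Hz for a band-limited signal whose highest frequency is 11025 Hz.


The Nyquist rate is twice the maximum frequency component.
fs_min = 2 * fmax
      = 2 * 11025
      = 22050 Hz

22050


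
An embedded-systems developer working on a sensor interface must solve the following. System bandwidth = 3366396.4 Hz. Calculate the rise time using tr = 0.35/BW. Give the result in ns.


Rise time from bandwidth relationship:
tr = 0.35 / BW
   = 0.35 / 3366396.4
   = 1.039687424e-07 s
   = 103.9687 ns

103.9687 ns


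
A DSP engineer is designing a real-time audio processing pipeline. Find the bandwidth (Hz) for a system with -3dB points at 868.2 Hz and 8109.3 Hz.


Bandwidth is the difference of -3dB frequencies:
BW = f_high - f_low
   = 8109.3 - 868.2
   = 7241.1 Hz

7241.1 Hz


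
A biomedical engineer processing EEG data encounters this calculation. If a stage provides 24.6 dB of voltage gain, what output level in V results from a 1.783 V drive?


Output voltage from dB gain:
V_out = V_in * 10^(gain_dB / 20)
      = 1.783 * 10^(24.6 / 20)
      = 1.783 * 16.982437
      = 30.2797 V

30.2797 V


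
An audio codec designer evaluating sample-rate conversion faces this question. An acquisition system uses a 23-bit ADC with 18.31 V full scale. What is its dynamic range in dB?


Dynamic range from full-scale to LSB:
V_min = V_max / 2^bits = 18.31 / 2^23
DR = 20 * log10(V_max / V_min)
   = 20 * log10(2^23)
   = 20 * 23 * log10(2)
   = 138.47 dB

138.47 dB


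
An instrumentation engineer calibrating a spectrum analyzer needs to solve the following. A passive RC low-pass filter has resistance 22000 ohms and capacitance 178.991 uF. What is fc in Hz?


Cutoff frequency of a first-order RC filter:
fc = 1 / (2 * pi * R * C)
C = 178.991 uF = 0.000178991 F
fc = 1 / (2 * pi * 22000 * 0.000178991)
   = 1 / 24.741939668982
   = 0.040417 Hz

0.040417 Hz


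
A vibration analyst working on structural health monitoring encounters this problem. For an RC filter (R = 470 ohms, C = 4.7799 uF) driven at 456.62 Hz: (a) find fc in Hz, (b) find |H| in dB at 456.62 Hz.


Step 1 — cutoff frequency:
fc = 1 / (2*pi*R*C)
C = 4.7799 uF = 4.7799e-06 F
fc = 1 / (2*pi*470*4.7799e-06)
   = 70.8441 Hz

Step 2 — magnitude at f = 456.62 Hz:
|H(f)| = 1 / sqrt(1 + (f/fc)^2)
f/fc = 456.62 / 70.8441 = 6.44542
|H| = 1 / sqrt(1 + 41.543439) = 0.1533147
|H|_dB = 20*log10(0.1533147) = -16.29 dB

fc = 70.8441 Hz; |H(456.62 Hz)| = -16.29 dB


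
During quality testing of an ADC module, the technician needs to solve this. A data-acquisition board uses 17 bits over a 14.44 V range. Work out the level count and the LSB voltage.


Step 1 — number of quantization levels:
L = 2^N = 2^17 = 131072

Step 2 — LSB step size:
delta = Vfs / L
      = 14.44 / 131072
      = 0.00011017 V

Levels = 131072; step size = 0.00011017 V


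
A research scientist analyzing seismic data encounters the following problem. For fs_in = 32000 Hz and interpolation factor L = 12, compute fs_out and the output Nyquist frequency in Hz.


Step 1 — output sample rate after interpolation by L:
fs_out = L * fs_in = 12 * 32000 = 384000 Hz

Step 2 — Nyquist frequency of the output stream:
f_Nyq = fs_out / 2 = 384000 / 2 = 192000.0 Hz

fs_out = 384000 Hz; f_Nyquist = 192000.0 Hz


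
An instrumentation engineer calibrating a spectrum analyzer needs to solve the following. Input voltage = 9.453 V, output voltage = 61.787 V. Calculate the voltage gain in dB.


Voltage gain in dB:
G = 20 * log10(Vout / Vin)
  = 20 * log10(61.787 / 9.453)
  = 20 * log10(6.536232)
  = 20 * 0.815327
  = 16.31 dB

16.31 dB


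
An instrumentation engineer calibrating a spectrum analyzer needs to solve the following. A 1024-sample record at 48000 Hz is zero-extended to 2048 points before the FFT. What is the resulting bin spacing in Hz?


Frequency resolution after zero-padding:
N_padded = 1024 * 2 = 2048
df = fs / N_padded
   = 48000 / 2048
   = 23.4375 Hz

23.4375 Hz


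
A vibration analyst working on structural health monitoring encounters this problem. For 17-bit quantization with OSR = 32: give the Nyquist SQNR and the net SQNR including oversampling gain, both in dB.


Step 1 — baseline SQNR at Nyquist:
SQNR_base = 6.02*N + 1.76
          = 6.02*17 + 1.76
          = 104.1 dB

Step 2 — oversampling processing gain:
G = 10*log10(OSR) = 10*log10(32) = 15.05 dB

Step 3 — total:
SQNR_total = 104.1 + 15.05 = 119.15 dB

Base SQNR = 104.1 dB; oversampled SQNR = 119.15 dB


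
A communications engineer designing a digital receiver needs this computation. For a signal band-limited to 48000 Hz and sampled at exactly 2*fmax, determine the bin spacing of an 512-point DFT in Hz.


Step 1 — Nyquist sampling rate:
fs = 2 * fmax = 2 * 48000 = 96000 Hz

Step 2 — DFT bin spacing:
df = fs / N = 96000 / 512 = 187.5 Hz

187.5 Hz


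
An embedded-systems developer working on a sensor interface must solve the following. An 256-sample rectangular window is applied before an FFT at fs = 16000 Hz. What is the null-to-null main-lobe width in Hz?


Main lobe width for a rectangular window:
Width = 2 * fs / N
      = 2 * 16000 / 256
      = 32000 / 256
      = 125.0 Hz

125.0 Hz


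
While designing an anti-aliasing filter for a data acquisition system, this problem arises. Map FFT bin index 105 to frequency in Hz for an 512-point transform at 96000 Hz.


Frequency of DFT bin k:
f_k = k * fs / N
    = 105 * 96000 / 512
    = 10080000 / 512
    = 19687.5 Hz

19687.5 Hz


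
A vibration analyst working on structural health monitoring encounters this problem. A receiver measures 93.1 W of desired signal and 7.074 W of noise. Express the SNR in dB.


SNR in decibels:
SNR = 10 * log10(Ps / Pn)
    = 10 * log10(93.1 / 7.074)
    = 10 * log10(13.1609)
    = 10 * 1.1193
    = 11.19 dB

11.19 dB


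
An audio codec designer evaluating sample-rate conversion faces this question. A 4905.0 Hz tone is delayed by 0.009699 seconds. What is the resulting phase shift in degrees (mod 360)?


Phase shift from frequency and time delay:
phi = 360 * f * t_delay
    = 360 * 4905.0 * 0.009699
    = 17126.49 degrees
    mod 360 = 206.49 degrees

206.49 degrees


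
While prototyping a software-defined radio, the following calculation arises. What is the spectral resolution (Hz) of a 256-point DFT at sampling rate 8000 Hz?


DFT frequency resolution:
df = fs / N
   = 8000 / 256
   = 31.25 Hz

31.25 Hz


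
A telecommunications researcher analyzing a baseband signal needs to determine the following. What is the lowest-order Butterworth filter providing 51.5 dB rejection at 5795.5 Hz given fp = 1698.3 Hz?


Butterworth filter order formula:
n = log10(10^(A/10) - 1) / (2 * log10(f_stop/f_pass))
10^(51.5/10) - 1 = 141252.7545
f_stop/f_pass = 5795.5 / 1698.3 = 3.4125
n = 4.8304 -> ceil = 5

5


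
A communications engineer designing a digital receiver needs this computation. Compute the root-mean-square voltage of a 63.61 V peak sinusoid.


RMS voltage for a sinusoidal waveform:
V_rms = V_peak / sqrt(2)
      = 63.61 / 1.414214
      = 44.979 V

44.979 V


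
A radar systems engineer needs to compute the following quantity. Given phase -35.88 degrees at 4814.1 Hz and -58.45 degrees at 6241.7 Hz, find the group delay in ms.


Group delay from phase difference:
tau = -d(phi)/d(omega)
d(phi) = -22.57 deg = -0.393921 rad
d(omega) = 2*pi*(6241.7 - 4814.1) = 8969.8753 rad/s
tau = -(-0.393921) / 8969.8753
    = 0.0439 ms

0.0439 ms


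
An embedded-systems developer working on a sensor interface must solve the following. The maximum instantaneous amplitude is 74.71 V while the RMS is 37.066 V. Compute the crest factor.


Crest factor is the ratio of peak to RMS:
CF = V_peak / V_rms
   = 74.71 / 37.066
   = 2.0156

2.0156


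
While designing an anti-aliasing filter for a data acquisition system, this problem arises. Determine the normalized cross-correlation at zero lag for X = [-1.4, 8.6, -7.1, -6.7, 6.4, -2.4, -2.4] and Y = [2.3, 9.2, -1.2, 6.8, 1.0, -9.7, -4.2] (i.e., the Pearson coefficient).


Pearson correlation coefficient (population):
r = cov(X,Y) / (std(X) * std(Y))
Mean X = -0.7143, Mean Y = 0.6
Cov(X,Y) = 11.66
Std(X) = 5.607757, Std(Y) = 5.95003
r = 0.3495

0.3495


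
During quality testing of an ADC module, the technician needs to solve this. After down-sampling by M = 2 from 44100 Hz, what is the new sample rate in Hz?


Decimation reduces the sample rate:
fs_out = fs_in / M
       = 44100 / 2
       = 22050.0 Hz

22050.0 Hz


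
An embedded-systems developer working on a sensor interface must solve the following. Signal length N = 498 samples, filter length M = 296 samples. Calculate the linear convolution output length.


Linear convolution output length:
L = N + M - 1
  = 498 + 296 - 1
  = 793 samples

793


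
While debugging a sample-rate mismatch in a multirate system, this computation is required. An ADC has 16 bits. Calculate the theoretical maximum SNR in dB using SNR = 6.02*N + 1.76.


Theoretical SNR for a full-scale sinusoid:
SNR = 6.02 * N + 1.76
    = 6.02 * 16 + 1.76
    = 96.32 + 1.76
    = 98.08 dB

98.08 dB


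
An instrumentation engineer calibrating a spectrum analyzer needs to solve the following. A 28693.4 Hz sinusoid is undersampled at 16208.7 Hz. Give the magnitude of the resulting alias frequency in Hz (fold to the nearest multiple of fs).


Compute the nearest integer multiple of fs to the signal:
n = round(28693.4 / 16208.7) = 2
f_alias = |28693.4 - 2 * 16208.7|
        = |28693.4 - 32417.4|
        = 3724.0 Hz

3724.0


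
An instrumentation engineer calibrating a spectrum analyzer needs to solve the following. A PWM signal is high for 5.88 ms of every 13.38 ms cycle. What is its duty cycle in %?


Duty cycle as a percentage:
DC = (t_on / T) * 100
   = (5.88 / 13.38) * 100
   = 0.439462 * 100
   = 43.95 %

43.95 %


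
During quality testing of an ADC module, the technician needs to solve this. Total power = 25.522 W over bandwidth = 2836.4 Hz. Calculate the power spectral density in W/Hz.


Power spectral density:
PSD = P / BW
    = 25.522 / 2836.4
    = 0.00899803 W/Hz

0.00899803 W/Hz


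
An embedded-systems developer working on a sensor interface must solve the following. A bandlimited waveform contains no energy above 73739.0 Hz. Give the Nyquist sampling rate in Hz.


The Nyquist rate is twice the maximum frequency component.
fs_min = 2 * fmax
      = 2 * 73739.0
      = 147478.0 Hz

147478.0


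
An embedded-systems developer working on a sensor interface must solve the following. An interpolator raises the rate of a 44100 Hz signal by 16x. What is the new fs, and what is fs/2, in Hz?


Step 1 — output sample rate after interpolation by L:
fs_out = L * fs_in = 16 * 44100 = 705600 Hz

Step 2 — Nyquist frequency of the output stream:
f_Nyq = fs_out / 2 = 705600 / 2 = 352800.0 Hz

fs_out = 705600 Hz; f_Nyquist = 352800.0 Hz


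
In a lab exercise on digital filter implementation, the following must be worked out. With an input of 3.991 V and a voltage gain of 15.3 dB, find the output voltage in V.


Output voltage from dB gain:
V_out = V_in * 10^(gain_dB / 20)
      = 3.991 * 10^(15.3 / 20)
      = 3.991 * 5.821032
      = 23.2317 V

23.2317 V


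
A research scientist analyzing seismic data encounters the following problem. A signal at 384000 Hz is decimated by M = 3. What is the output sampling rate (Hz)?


Decimation reduces the sample rate:
fs_out = fs_in / M
       = 384000 / 3
       = 128000.0 Hz

128000.0 Hz


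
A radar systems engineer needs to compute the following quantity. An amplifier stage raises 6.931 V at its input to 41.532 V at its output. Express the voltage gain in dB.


Voltage gain in dB:
G = 20 * log10(Vout / Vin)
  = 20 * log10(41.532 / 6.931)
  = 20 * log10(5.992209)
  = 20 * 0.777587
  = 15.55 dB

15.55 dB


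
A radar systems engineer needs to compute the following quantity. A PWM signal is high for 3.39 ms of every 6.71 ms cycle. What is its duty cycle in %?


Duty cycle as a percentage:
DC = (t_on / T) * 100
   = (3.39 / 6.71) * 100
   = 0.505216 * 100
   = 50.52 %

50.52 %


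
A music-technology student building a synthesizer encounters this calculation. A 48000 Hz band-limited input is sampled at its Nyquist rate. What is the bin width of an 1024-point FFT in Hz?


Step 1 — Nyquist sampling rate:
fs = 2 * fmax = 2 * 48000 = 96000 Hz

Step 2 — DFT bin spacing:
df = fs / N = 96000 / 1024 = 93.75 Hz

93.75 Hz


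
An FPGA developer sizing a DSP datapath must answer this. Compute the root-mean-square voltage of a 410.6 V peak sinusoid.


RMS voltage for a sinusoidal waveform:
V_rms = V_peak / sqrt(2)
      = 410.6 / 1.414214
      = 290.338 V

290.338 V


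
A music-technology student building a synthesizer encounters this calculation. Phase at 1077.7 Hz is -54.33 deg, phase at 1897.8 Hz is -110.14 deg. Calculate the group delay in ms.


Group delay from phase difference:
tau = -d(phi)/d(omega)
d(phi) = -55.81 deg = -0.974068 rad
d(omega) = 2*pi*(1897.8 - 1077.7) = 5152.8403 rad/s
tau = -(-0.974068) / 5152.8403
    = 0.189 ms

0.189 ms


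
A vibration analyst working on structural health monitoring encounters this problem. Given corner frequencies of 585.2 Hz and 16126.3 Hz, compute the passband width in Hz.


Bandwidth is the difference of -3dB frequencies:
BW = f_high - f_low
   = 16126.3 - 585.2
   = 15541.1 Hz

15541.1 Hz


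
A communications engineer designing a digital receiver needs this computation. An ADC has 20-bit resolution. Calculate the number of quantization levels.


Number of quantization levels = 2^N
= 2^20
= 1048576

1048576


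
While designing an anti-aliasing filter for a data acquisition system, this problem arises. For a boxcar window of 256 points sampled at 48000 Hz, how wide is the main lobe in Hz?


Main lobe width for a rectangular window:
Width = 2 * fs / N
      = 2 * 48000 / 256
      = 96000 / 256
      = 375.0 Hz

375.0 Hz


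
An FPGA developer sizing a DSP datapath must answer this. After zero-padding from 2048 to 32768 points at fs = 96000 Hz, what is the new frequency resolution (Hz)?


Frequency resolution after zero-padding:
N_padded = 2048 * 16 = 32768
df = fs / N_padded
   = 96000 / 32768
   = 2.9297 Hz

2.9297 Hz


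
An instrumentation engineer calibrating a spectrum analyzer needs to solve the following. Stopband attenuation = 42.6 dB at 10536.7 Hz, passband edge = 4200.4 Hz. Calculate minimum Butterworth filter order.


Butterworth filter order formula:
n = log10(10^(A/10) - 1) / (2 * log10(f_stop/f_pass))
10^(42.6/10) - 1 = 18196.0086
f_stop/f_pass = 10536.7 / 4200.4 = 2.5085
n = 5.3328 -> ceil = 6

6


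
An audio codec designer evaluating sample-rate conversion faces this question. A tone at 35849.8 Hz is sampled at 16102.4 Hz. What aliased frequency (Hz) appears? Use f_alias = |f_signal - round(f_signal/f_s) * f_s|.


Compute the nearest integer multiple of fs to the signal:
n = round(35849.8 / 16102.4) = 2
f_alias = |35849.8 - 2 * 16102.4|
        = |35849.8 - 32204.8|
        = 3645.0 Hz

3645.0


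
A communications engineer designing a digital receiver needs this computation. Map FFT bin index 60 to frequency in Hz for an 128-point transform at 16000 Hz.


Frequency of DFT bin k:
f_k = k * fs / N
    = 60 * 16000 / 128
    = 960000 / 128
    = 7500.0 Hz

7500.0 Hz


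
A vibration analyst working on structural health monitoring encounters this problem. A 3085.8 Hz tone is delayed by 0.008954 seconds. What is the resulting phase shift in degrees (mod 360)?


Phase shift from frequency and time delay:
phi = 360 * f * t_delay
    = 360 * 3085.8 * 0.008954
    = 9946.89 degrees
    mod 360 = 226.89 degrees

226.89 degrees


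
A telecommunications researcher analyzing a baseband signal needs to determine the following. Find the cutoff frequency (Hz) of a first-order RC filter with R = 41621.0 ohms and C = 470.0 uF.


Cutoff frequency of a first-order RC filter:
fc = 1 / (2 * pi * R * C)
C = 470.0 uF = 0.00047 F
fc = 1 / (2 * pi * 41621.0 * 0.00047)
   = 1 / 122.91085416496
   = 0.008136 Hz

0.008136 Hz


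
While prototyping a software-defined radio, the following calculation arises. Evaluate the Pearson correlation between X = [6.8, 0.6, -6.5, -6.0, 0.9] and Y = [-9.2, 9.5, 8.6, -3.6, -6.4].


Pearson correlation coefficient (population):
r = cov(X,Y) / (std(X) * std(Y))
Mean X = -0.84, Mean Y = -0.22
Cov(X,Y) = -19.5688
Std(X) = 4.942307, Std(Y) = 7.778535
r = -0.509

-0.509


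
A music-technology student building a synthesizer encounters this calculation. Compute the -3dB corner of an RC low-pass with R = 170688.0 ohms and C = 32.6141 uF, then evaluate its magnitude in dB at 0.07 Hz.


Step 1 — cutoff frequency:
fc = 1 / (2*pi*R*C)
C = 32.6141 uF = 3.26141e-05 F
fc = 1 / (2*pi*170688.0*3.26141e-05)
   = 0.0285898 Hz

Step 2 — magnitude at f = 0.07 Hz:
|H(f)| = 1 / sqrt(1 + (f/fc)^2)
f/fc = 0.07 / 0.0285898 = 2.448426
|H| = 1 / sqrt(1 + 5.99479) = 0.3781052
|H|_dB = 20*log10(0.3781052) = -8.45 dB

fc = 0.0285898 Hz; |H(0.07 Hz)| = -8.45 dB


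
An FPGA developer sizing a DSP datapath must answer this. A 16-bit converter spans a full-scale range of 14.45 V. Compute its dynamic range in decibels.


Dynamic range from full-scale to LSB:
V_min = V_max / 2^bits = 14.45 / 2^16
DR = 20 * log10(V_max / V_min)
   = 20 * log10(2^16)
   = 20 * 16 * log10(2)
   = 96.33 dB

96.33 dB


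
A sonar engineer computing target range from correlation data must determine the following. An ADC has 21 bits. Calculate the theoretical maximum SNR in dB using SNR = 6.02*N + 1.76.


Theoretical SNR for a full-scale sinusoid:
SNR = 6.02 * N + 1.76
    = 6.02 * 21 + 1.76
    = 126.42 + 1.76
    = 128.18 dB

128.18 dB


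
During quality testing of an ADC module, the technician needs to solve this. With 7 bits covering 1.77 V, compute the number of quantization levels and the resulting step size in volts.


Step 1 — number of quantization levels:
L = 2^N = 2^7 = 128

Step 2 — LSB step size:
delta = Vfs / L
      = 1.77 / 128
      = 0.01382813 V

Levels = 128; step size = 0.01382813 V


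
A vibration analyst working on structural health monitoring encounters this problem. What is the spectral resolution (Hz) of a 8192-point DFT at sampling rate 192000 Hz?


DFT frequency resolution:
df = fs / N
   = 192000 / 8192
   = 23.4375 Hz

23.4375 Hz


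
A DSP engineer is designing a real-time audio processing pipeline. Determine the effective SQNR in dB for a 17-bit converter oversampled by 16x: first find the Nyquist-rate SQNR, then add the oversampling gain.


Step 1 — baseline SQNR at Nyquist:
SQNR_base = 6.02*N + 1.76
          = 6.02*17 + 1.76
          = 104.1 dB

Step 2 — oversampling processing gain:
G = 10*log10(OSR) = 10*log10(16) = 12.04 dB

Step 3 — total:
SQNR_total = 104.1 + 12.04 = 116.14 dB

Base SQNR = 104.1 dB; oversampled SQNR = 116.14 dB
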